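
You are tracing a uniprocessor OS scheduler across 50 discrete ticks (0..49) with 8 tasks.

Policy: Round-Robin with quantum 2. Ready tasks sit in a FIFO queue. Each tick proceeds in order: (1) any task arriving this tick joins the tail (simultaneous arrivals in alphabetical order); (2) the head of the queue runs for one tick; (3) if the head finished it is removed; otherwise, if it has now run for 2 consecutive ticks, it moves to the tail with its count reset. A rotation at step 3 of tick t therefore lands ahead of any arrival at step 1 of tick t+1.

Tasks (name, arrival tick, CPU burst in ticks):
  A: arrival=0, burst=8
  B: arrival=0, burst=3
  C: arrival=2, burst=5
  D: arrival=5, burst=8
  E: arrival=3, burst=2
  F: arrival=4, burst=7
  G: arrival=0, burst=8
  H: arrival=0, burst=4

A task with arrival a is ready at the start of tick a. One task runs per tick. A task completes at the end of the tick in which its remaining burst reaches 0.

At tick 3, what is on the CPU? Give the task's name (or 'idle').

running at tick 3 = B

t=0: queue=[A,B,G,H] q_used=0 → run A
t=1: queue=[A,B,G,H] q_used=1 → run A
t=2: queue=[B,G,H,A,C] q_used=0 → run B
t=3: queue=[B,G,H,A,C,E] q_used=1 → run B
t=4: queue=[G,H,A,C,E,B,F] q_used=0 → run G
t=5: queue=[G,H,A,C,E,B,F,D] q_used=1 → run G
t=6: queue=[H,A,C,E,B,F,D,G] q_used=0 → run H
t=7: queue=[H,A,C,E,B,F,D,G] q_used=1 → run H
t=8: queue=[A,C,E,B,F,D,G,H] q_used=0 → run A
t=9: queue=[A,C,E,B,F,D,G,H] q_used=1 → run A
t=10: queue=[C,E,B,F,D,G,H,A] q_used=0 → run C
t=11: queue=[C,E,B,F,D,G,H,A] q_used=1 → run C
t=12: queue=[E,B,F,D,G,H,A,C] q_used=0 → run E
t=13: queue=[E,B,F,D,G,H,A,C] q_used=1 → run E
t=14: queue=[B,F,D,G,H,A,C] q_used=0 → run B
t=15: queue=[F,D,G,H,A,C] q_used=0 → run F
t=16: queue=[F,D,G,H,A,C] q_used=1 → run F
t=17: queue=[D,G,H,A,C,F] q_used=0 → run D
t=18: queue=[D,G,H,A,C,F] q_used=1 → run D
t=19: queue=[G,H,A,C,F,D] q_used=0 → run G
t=20: queue=[G,H,A,C,F,D] q_used=1 → run G
t=21: queue=[H,A,C,F,D,G] q_used=0 → run H
t=22: queue=[H,A,C,F,D,G] q_used=1 → run H
t=23: queue=[A,C,F,D,G] q_used=0 → run A
t=24: queue=[A,C,F,D,G] q_used=1 → run A
t=25: queue=[C,F,D,G,A] q_used=0 → run C
t=26: queue=[C,F,D,G,A] q_used=1 → run C
t=27: queue=[F,D,G,A,C] q_used=0 → run F
t=28: queue=[F,D,G,A,C] q_used=1 → run F
t=29: queue=[D,G,A,C,F] q_used=0 → run D
t=30: queue=[D,G,A,C,F] q_used=1 → run D
t=31: queue=[G,A,C,F,D] q_used=0 → run G
t=32: queue=[G,A,C,F,D] q_used=1 → run G
t=33: queue=[A,C,F,D,G] q_used=0 → run A
t=34: queue=[A,C,F,D,G] q_used=1 → run A
t=35: queue=[C,F,D,G] q_used=0 → run C
t=36: queue=[F,D,G] q_used=0 → run F
t=37: queue=[F,D,G] q_used=1 → run F
t=38: queue=[D,G,F] q_used=0 → run D
t=39: queue=[D,G,F] q_used=1 → run D
t=40: queue=[G,F,D] q_used=0 → run G
t=41: queue=[G,F,D] q_used=1 → run G
t=42: queue=[F,D] q_used=0 → run F
t=43: queue=[D] q_used=0 → run D
t=44: queue=[D] q_used=1 → run D
t=45: (idle)
t=46: (idle)
t=47: (idle)
t=48: (idle)
t=49: (idle)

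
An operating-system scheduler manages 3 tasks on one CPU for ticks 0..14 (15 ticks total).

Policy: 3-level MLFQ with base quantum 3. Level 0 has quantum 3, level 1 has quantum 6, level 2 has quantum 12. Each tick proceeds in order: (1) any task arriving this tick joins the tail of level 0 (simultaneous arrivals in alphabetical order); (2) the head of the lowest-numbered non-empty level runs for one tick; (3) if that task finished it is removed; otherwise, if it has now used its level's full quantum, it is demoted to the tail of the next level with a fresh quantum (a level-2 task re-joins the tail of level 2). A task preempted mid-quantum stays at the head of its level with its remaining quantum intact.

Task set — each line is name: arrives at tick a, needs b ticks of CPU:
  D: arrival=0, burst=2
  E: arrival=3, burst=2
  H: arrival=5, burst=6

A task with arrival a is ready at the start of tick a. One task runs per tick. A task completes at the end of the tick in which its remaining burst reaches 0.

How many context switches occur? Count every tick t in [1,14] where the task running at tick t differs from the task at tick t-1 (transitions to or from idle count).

context switches = 4

t=0: L0/L1/L2 = D/-/- → run D
t=1: L0/L1/L2 = D/-/- → run D
t=2: (idle)
t=3: L0/L1/L2 = E/-/- → run E
t=4: L0/L1/L2 = E/-/- → run E
t=5: L0/L1/L2 = H/-/- → run H
t=6: L0/L1/L2 = H/-/- → run H
t=7: L0/L1/L2 = H/-/- → run H
t=8: L0/L1/L2 = -/H/- → run H
t=9: L0/L1/L2 = -/H/- → run H
t=10: L0/L1/L2 = -/H/- → run H
t=11: (idle)
t=12: (idle)
t=13: (idle)
t=14: (idle)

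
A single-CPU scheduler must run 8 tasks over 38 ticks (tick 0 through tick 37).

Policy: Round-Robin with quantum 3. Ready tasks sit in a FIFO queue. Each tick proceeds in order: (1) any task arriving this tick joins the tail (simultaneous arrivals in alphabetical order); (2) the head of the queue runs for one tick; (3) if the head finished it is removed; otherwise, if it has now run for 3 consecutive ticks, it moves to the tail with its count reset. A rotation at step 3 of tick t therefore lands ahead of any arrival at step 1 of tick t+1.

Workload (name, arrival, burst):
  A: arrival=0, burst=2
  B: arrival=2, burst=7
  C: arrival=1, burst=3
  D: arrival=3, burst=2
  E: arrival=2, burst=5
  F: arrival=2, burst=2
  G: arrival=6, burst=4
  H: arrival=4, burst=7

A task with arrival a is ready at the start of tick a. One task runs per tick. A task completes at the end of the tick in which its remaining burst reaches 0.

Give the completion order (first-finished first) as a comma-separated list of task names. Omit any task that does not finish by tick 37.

completion order = A, C, F, D, E, G, B, H

t=0: queue=[A] q_used=0 → run A
t=1: queue=[A,C] q_used=1 → run A
t=2: queue=[C,B,E,F] q_used=0 → run C
t=3: queue=[C,B,E,F,D] q_used=1 → run C
t=4: queue=[C,B,E,F,D,H] q_used=2 → run C
t=5: queue=[B,E,F,D,H] q_used=0 → run B
t=6: queue=[B,E,F,D,H,G] q_used=1 → run B
t=7: queue=[B,E,F,D,H,G] q_used=2 → run B
t=8: queue=[E,F,D,H,G,B] q_used=0 → run E
t=9: queue=[E,F,D,H,G,B] q_used=1 → run E
t=10: queue=[E,F,D,H,G,B] q_used=2 → run E
t=11: queue=[F,D,H,G,B,E] q_used=0 → run F
t=12: queue=[F,D,H,G,B,E] q_used=1 → run F
t=13: queue=[D,H,G,B,E] q_used=0 → run D
t=14: queue=[D,H,G,B,E] q_used=1 → run D
t=15: queue=[H,G,B,E] q_used=0 → run H
t=16: queue=[H,G,B,E] q_used=1 → run H
t=17: queue=[H,G,B,E] q_used=2 → run H
t=18: queue=[G,B,E,H] q_used=0 → run G
t=19: queue=[G,B,E,H] q_used=1 → run G
t=20: queue=[G,B,E,H] q_used=2 → run G
t=21: queue=[B,E,H,G] q_used=0 → run B
t=22: queue=[B,E,H,G] q_used=1 → run B
t=23: queue=[B,E,H,G] q_used=2 → run B
t=24: queue=[E,H,G,B] q_used=0 → run E
t=25: queue=[E,H,G,B] q_used=1 → run E
t=26: queue=[H,G,B] q_used=0 → run H
t=27: queue=[H,G,B] q_used=1 → run H
t=28: queue=[H,G,B] q_used=2 → run H
t=29: queue=[G,B,H] q_used=0 → run G
t=30: queue=[B,H] q_used=0 → run B
t=31: queue=[H] q_used=0 → run H
t=32: (idle)
t=33: (idle)
t=34: (idle)
t=35: (idle)
t=36: (idle)
t=37: (idle)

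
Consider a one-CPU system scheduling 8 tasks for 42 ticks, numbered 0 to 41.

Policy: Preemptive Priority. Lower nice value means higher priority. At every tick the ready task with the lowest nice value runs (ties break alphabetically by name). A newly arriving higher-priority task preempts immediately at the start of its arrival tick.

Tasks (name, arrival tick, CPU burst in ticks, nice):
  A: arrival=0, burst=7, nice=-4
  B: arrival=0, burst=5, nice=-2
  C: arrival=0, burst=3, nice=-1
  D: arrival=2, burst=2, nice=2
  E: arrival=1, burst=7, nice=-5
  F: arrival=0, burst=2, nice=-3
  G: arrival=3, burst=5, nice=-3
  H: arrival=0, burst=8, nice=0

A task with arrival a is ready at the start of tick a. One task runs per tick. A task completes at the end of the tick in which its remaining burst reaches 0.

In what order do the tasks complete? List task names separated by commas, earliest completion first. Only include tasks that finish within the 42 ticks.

t=0: ready={A,B,C,F,H} → run A
t=1: ready={A,B,C,E,F,H} → run E
t=2: ready={A,B,C,D,E,F,H} → run E
t=3: ready={A,B,C,D,E,F,G,H} → run E
t=4: ready={A,B,C,D,E,F,G,H} → run E
t=5: ready={A,B,C,D,E,F,G,H} → run E
t=6: ready={A,B,C,D,E,F,G,H} → run E
t=7: ready={A,B,C,D,E,F,G,H} → run E
t=8: ready={A,B,C,D,F,G,H} → run A
t=9: ready={A,B,C,D,F,G,H} → run A
t=10: ready={A,B,C,D,F,G,H} → run A
t=11: ready={A,B,C,D,F,G,H} → run A
t=12: ready={A,B,C,D,F,G,H} → run A
t=13: ready={A,B,C,D,F,G,H} → run A
t=14: ready={B,C,D,F,G,H} → run F
t=15: ready={B,C,D,F,G,H} → run F
t=16: ready={B,C,D,G,H} → run G
t=17: ready={B,C,D,G,H} → run G
t=18: ready={B,C,D,G,H} → run G
t=19: ready={B,C,D,G,H} → run G
t=20: ready={B,C,D,G,H} → run G
t=21: ready={B,C,D,H} → run B
t=22: ready={B,C,D,H} → run B
t=23: ready={B,C,D,H} → run B
t=24: ready={B,C,D,H} → run B
t=25: ready={B,C,D,H} → run B
t=26: ready={C,D,H} → run C
t=27: ready={C,D,H} → run C
t=28: ready={C,D,H} → run C
t=29: ready={D,H} → run H
t=30: ready={D,H} → run H
t=31: ready={D,H} → run H
t=32: ready={D,H} → run H
t=33: ready={D,H} → run H
t=34: ready={D,H} → run H
t=35: ready={D,H} → run H
t=36: ready={D,H} → run H
t=37: ready={D} → run D
t=38: ready={D} → run D
t=39: (idle)
t=40: (idle)
t=41: (idle)

completion order = E, A, F, G, B, C, H, D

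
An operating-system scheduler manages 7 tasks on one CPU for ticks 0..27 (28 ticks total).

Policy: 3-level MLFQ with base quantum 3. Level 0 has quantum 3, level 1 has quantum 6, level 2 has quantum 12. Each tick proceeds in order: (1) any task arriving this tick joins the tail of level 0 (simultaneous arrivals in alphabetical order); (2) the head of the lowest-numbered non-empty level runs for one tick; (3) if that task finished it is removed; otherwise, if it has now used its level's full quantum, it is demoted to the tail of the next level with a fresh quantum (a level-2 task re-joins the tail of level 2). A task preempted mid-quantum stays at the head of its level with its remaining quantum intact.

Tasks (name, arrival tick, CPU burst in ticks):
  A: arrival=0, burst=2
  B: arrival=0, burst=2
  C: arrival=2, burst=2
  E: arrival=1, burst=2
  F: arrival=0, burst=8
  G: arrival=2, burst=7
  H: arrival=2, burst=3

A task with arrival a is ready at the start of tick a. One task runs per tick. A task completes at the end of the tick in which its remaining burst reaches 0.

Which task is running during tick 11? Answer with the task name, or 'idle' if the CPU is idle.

running at tick 11 = G

t=0: L0/L1/L2 = ABF/-/- → run A
t=1: L0/L1/L2 = ABFE/-/- → run A
t=2: L0/L1/L2 = BFECGH/-/- → run B
t=3: L0/L1/L2 = BFECGH/-/- → run B
t=4: L0/L1/L2 = FECGH/-/- → run F
t=5: L0/L1/L2 = FECGH/-/- → run F
t=6: L0/L1/L2 = FECGH/-/- → run F
t=7: L0/L1/L2 = ECGH/F/- → run E
t=8: L0/L1/L2 = ECGH/F/- → run E
t=9: L0/L1/L2 = CGH/F/- → run C
t=10: L0/L1/L2 = CGH/F/- → run C
t=11: L0/L1/L2 = GH/F/- → run G
t=12: L0/L1/L2 = GH/F/- → run G
t=13: L0/L1/L2 = GH/F/- → run G
t=14: L0/L1/L2 = H/FG/- → run H
t=15: L0/L1/L2 = H/FG/- → run H
t=16: L0/L1/L2 = H/FG/- → run H
t=17: L0/L1/L2 = -/FG/- → run F
t=18: L0/L1/L2 = -/FG/- → run F
t=19: L0/L1/L2 = -/FG/- → run F
t=20: L0/L1/L2 = -/FG/- → run F
t=21: L0/L1/L2 = -/FG/- → run F
t=22: L0/L1/L2 = -/G/- → run G
t=23: L0/L1/L2 = -/G/- → run G
t=24: L0/L1/L2 = -/G/- → run G
t=25: L0/L1/L2 = -/G/- → run G
t=26: (idle)
t=27: (idle)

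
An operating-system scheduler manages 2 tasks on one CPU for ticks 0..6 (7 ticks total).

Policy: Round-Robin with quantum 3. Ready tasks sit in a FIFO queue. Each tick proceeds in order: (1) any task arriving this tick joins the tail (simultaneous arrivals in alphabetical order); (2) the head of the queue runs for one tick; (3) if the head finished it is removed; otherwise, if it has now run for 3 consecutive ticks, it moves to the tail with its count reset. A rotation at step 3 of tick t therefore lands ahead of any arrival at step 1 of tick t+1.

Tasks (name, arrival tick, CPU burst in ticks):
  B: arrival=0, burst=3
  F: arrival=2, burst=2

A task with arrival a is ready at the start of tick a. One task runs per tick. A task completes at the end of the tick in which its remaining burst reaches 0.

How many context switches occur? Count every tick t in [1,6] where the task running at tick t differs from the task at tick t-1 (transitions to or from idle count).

context switches = 2

t=0: queue=[B] q_used=0 → run B
t=1: queue=[B] q_used=1 → run B
t=2: queue=[B,F] q_used=2 → run B
t=3: queue=[F] q_used=0 → run F
t=4: queue=[F] q_used=1 → run F
t=5: (idle)
t=6: (idle)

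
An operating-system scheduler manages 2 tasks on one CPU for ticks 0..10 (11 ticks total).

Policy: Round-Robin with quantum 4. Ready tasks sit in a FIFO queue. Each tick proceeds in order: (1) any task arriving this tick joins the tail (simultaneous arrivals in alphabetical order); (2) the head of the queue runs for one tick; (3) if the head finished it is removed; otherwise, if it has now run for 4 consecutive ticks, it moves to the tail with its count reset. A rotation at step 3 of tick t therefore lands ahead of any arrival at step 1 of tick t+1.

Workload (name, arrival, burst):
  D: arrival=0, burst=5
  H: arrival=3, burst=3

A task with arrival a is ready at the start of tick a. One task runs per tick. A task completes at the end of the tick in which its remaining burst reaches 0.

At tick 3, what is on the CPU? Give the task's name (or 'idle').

t=0: queue=[D] q_used=0 → run D
t=1: queue=[D] q_used=1 → run D
t=2: queue=[D] q_used=2 → run D
t=3: queue=[D,H] q_used=3 → run D
t=4: queue=[H,D] q_used=0 → run H
t=5: queue=[H,D] q_used=1 → run H
t=6: queue=[H,D] q_used=2 → run H
t=7: queue=[D] q_used=0 → run D
t=8: (idle)
t=9: (idle)
t=10: (idle)

running at tick 3 = D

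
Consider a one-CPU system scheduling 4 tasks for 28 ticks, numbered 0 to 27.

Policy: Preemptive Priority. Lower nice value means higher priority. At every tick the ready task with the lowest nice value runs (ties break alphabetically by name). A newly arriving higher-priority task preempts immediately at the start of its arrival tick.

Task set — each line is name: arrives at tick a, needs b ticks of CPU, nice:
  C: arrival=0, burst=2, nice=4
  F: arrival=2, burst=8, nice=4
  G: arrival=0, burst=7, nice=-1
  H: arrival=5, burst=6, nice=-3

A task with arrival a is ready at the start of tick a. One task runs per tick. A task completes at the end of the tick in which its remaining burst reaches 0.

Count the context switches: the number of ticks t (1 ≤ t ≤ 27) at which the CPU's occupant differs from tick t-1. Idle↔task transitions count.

t=0: ready={C,G} → run G
t=1: ready={C,G} → run G
t=2: ready={C,F,G} → run G
t=3: ready={C,F,G} → run G
t=4: ready={C,F,G} → run G
t=5: ready={C,F,G,H} → run H
t=6: ready={C,F,G,H} → run H
t=7: ready={C,F,G,H} → run H
t=8: ready={C,F,G,H} → run H
t=9: ready={C,F,G,H} → run H
t=10: ready={C,F,G,H} → run H
t=11: ready={C,F,G} → run G
t=12: ready={C,F,G} → run G
t=13: ready={C,F} → run C
t=14: ready={C,F} → run C
t=15: ready={F} → run F
t=16: ready={F} → run F
t=17: ready={F} → run F
t=18: ready={F} → run F
t=19: ready={F} → run F
t=20: ready={F} → run F
t=21: ready={F} → run F
t=22: ready={F} → run F
t=23: (idle)
t=24: (idle)
t=25: (idle)
t=26: (idle)
t=27: (idle)

context switches = 5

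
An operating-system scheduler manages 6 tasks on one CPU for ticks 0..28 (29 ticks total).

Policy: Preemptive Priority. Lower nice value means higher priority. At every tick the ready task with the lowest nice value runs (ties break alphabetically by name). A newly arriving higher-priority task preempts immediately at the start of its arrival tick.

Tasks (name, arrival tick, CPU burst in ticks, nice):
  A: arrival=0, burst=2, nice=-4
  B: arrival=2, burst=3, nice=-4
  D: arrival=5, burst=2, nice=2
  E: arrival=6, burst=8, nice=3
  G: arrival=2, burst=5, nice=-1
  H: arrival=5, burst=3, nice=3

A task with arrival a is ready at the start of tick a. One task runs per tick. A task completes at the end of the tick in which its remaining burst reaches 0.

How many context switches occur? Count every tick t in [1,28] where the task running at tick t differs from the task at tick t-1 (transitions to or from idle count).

context switches = 6

t=0: ready={A} → run A
t=1: ready={A} → run A
t=2: ready={B,G} → run B
t=3: ready={B,G} → run B
t=4: ready={B,G} → run B
t=5: ready={D,G,H} → run G
t=6: ready={D,E,G,H} → run G
t=7: ready={D,E,G,H} → run G
t=8: ready={D,E,G,H} → run G
t=9: ready={D,E,G,H} → run G
t=10: ready={D,E,H} → run D
t=11: ready={D,E,H} → run D
t=12: ready={E,H} → run E
t=13: ready={E,H} → run E
t=14: ready={E,H} → run E
t=15: ready={E,H} → run E
t=16: ready={E,H} → run E
t=17: ready={E,H} → run E
t=18: ready={E,H} → run E
t=19: ready={E,H} → run E
t=20: ready={H} → run H
t=21: ready={H} → run H
t=22: ready={H} → run H
t=23: (idle)
t=24: (idle)
t=25: (idle)
t=26: (idle)
t=27: (idle)
t=28: (idle)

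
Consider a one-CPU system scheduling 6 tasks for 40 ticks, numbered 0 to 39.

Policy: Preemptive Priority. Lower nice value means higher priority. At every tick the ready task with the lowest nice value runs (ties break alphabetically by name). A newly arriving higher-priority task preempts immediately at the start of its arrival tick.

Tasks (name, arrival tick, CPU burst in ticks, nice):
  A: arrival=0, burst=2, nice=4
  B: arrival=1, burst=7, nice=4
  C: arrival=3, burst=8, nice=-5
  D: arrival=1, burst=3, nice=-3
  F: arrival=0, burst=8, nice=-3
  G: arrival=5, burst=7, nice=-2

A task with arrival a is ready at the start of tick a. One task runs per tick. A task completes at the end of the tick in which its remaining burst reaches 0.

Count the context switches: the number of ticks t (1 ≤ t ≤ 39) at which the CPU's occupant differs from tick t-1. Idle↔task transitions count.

context switches = 8

t=0: ready={A,F} → run F
t=1: ready={A,B,D,F} → run D
t=2: ready={A,B,D,F} → run D
t=3: ready={A,B,C,D,F} → run C
t=4: ready={A,B,C,D,F} → run C
t=5: ready={A,B,C,D,F,G} → run C
t=6: ready={A,B,C,D,F,G} → run C
t=7: ready={A,B,C,D,F,G} → run C
t=8: ready={A,B,C,D,F,G} → run C
t=9: ready={A,B,C,D,F,G} → run C
t=10: ready={A,B,C,D,F,G} → run C
t=11: ready={A,B,D,F,G} → run D
t=12: ready={A,B,F,G} → run F
t=13: ready={A,B,F,G} → run F
t=14: ready={A,B,F,G} → run F
t=15: ready={A,B,F,G} → run F
t=16: ready={A,B,F,G} → run F
t=17: ready={A,B,F,G} → run F
t=18: ready={A,B,F,G} → run F
t=19: ready={A,B,G} → run G
t=20: ready={A,B,G} → run G
t=21: ready={A,B,G} → run G
t=22: ready={A,B,G} → run G
t=23: ready={A,B,G} → run G
t=24: ready={A,B,G} → run G
t=25: ready={A,B,G} → run G
t=26: ready={A,B} → run A
t=27: ready={A,B} → run A
t=28: ready={B} → run B
t=29: ready={B} → run B
t=30: ready={B} → run B
t=31: ready={B} → run B
t=32: ready={B} → run B
t=33: ready={B} → run B
t=34: ready={B} → run B
t=35: (idle)
t=36: (idle)
t=37: (idle)
t=38: (idle)
t=39: (idle)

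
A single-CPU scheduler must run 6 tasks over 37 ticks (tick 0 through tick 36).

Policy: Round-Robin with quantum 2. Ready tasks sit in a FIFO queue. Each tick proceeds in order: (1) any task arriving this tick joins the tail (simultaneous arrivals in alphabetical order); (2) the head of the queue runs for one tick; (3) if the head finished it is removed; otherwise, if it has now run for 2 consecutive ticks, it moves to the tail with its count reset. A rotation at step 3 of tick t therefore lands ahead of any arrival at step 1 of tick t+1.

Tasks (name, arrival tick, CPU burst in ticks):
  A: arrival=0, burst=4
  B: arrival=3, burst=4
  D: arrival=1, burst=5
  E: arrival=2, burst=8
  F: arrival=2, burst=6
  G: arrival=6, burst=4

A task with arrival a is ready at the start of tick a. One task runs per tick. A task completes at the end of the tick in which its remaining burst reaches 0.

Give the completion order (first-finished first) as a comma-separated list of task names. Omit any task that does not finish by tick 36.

completion order = A, B, D, G, F, E

t=0: queue=[A] q_used=0 → run A
t=1: queue=[A,D] q_used=1 → run A
t=2: queue=[D,A,E,F] q_used=0 → run D
t=3: queue=[D,A,E,F,B] q_used=1 → run D
t=4: queue=[A,E,F,B,D] q_used=0 → run A
t=5: queue=[A,E,F,B,D] q_used=1 → run A
t=6: queue=[E,F,B,D,G] q_used=0 → run E
t=7: queue=[E,F,B,D,G] q_used=1 → run E
t=8: queue=[F,B,D,G,E] q_used=0 → run F
t=9: queue=[F,B,D,G,E] q_used=1 → run F
t=10: queue=[B,D,G,E,F] q_used=0 → run B
t=11: queue=[B,D,G,E,F] q_used=1 → run B
t=12: queue=[D,G,E,F,B] q_used=0 → run D
t=13: queue=[D,G,E,F,B] q_used=1 → run D
t=14: queue=[G,E,F,B,D] q_used=0 → run G
t=15: queue=[G,E,F,B,D] q_used=1 → run G
t=16: queue=[E,F,B,D,G] q_used=0 → run E
t=17: queue=[E,F,B,D,G] q_used=1 → run E
t=18: queue=[F,B,D,G,E] q_used=0 → run F
t=19: queue=[F,B,D,G,E] q_used=1 → run F
t=20: queue=[B,D,G,E,F] q_used=0 → run B
t=21: queue=[B,D,G,E,F] q_used=1 → run B
t=22: queue=[D,G,E,F] q_used=0 → run D
t=23: queue=[G,E,F] q_used=0 → run G
t=24: queue=[G,E,F] q_used=1 → run G
t=25: queue=[E,F] q_used=0 → run E
t=26: queue=[E,F] q_used=1 → run E
t=27: queue=[F,E] q_used=0 → run F
t=28: queue=[F,E] q_used=1 → run F
t=29: queue=[E] q_used=0 → run E
t=30: queue=[E] q_used=1 → run E
t=31: (idle)
t=32: (idle)
t=33: (idle)
t=34: (idle)
t=35: (idle)
t=36: (idle)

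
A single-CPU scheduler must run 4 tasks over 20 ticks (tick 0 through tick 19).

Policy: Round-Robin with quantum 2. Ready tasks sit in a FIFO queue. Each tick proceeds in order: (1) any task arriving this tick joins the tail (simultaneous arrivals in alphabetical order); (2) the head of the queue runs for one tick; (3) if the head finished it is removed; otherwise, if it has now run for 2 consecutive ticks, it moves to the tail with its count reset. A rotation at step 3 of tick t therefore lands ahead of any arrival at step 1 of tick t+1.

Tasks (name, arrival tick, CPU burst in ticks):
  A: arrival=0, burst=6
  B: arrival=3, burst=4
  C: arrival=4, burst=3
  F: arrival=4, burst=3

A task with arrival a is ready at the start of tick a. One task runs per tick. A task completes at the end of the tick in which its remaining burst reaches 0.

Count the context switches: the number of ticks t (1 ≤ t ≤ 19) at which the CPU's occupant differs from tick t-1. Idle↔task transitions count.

t=0: queue=[A] q_used=0 → run A
t=1: queue=[A] q_used=1 → run A
t=2: queue=[A] q_used=0 → run A
t=3: queue=[A,B] q_used=1 → run A
t=4: queue=[B,A,C,F] q_used=0 → run B
t=5: queue=[B,A,C,F] q_used=1 → run B
t=6: queue=[A,C,F,B] q_used=0 → run A
t=7: queue=[A,C,F,B] q_used=1 → run A
t=8: queue=[C,F,B] q_used=0 → run C
t=9: queue=[C,F,B] q_used=1 → run C
t=10: queue=[F,B,C] q_used=0 → run F
t=11: queue=[F,B,C] q_used=1 → run F
t=12: queue=[B,C,F] q_used=0 → run B
t=13: queue=[B,C,F] q_used=1 → run B
t=14: queue=[C,F] q_used=0 → run C
t=15: queue=[F] q_used=0 → run F
t=16: (idle)
t=17: (idle)
t=18: (idle)
t=19: (idle)

context switches = 8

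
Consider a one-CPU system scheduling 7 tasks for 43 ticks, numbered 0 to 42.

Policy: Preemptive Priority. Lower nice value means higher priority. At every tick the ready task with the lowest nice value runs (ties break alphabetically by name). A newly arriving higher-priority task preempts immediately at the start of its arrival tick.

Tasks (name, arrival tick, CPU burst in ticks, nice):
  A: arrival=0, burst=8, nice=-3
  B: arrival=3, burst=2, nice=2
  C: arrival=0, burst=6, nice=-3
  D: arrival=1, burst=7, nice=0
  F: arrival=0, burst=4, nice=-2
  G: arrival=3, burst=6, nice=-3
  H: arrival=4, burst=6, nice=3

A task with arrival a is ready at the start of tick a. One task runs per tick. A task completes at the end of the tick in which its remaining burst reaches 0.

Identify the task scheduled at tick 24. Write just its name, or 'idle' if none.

running at tick 24 = D

t=0: ready={A,C,F} → run A
t=1: ready={A,C,D,F} → run A
t=2: ready={A,C,D,F} → run A
t=3: ready={A,B,C,D,F,G} → run A
t=4: ready={A,B,C,D,F,G,H} → run A
t=5: ready={A,B,C,D,F,G,H} → run A
t=6: ready={A,B,C,D,F,G,H} → run A
t=7: ready={A,B,C,D,F,G,H} → run A
t=8: ready={B,C,D,F,G,H} → run C
t=9: ready={B,C,D,F,G,H} → run C
t=10: ready={B,C,D,F,G,H} → run C
t=11: ready={B,C,D,F,G,H} → run C
t=12: ready={B,C,D,F,G,H} → run C
t=13: ready={B,C,D,F,G,H} → run C
t=14: ready={B,D,F,G,H} → run G
t=15: ready={B,D,F,G,H} → run G
t=16: ready={B,D,F,G,H} → run G
t=17: ready={B,D,F,G,H} → run G
t=18: ready={B,D,F,G,H} → run G
t=19: ready={B,D,F,G,H} → run G
t=20: ready={B,D,F,H} → run F
t=21: ready={B,D,F,H} → run F
t=22: ready={B,D,F,H} → run F
t=23: ready={B,D,F,H} → run F
t=24: ready={B,D,H} → run D
t=25: ready={B,D,H} → run D
t=26: ready={B,D,H} → run D
t=27: ready={B,D,H} → run D
t=28: ready={B,D,H} → run D
t=29: ready={B,D,H} → run D
t=30: ready={B,D,H} → run D
t=31: ready={B,H} → run B
t=32: ready={B,H} → run B
t=33: ready={H} → run H
t=34: ready={H} → run H
t=35: ready={H} → run H
t=36: ready={H} → run H
t=37: ready={H} → run H
t=38: ready={H} → run H
t=39: (idle)
t=40: (idle)
t=41: (idle)
t=42: (idle)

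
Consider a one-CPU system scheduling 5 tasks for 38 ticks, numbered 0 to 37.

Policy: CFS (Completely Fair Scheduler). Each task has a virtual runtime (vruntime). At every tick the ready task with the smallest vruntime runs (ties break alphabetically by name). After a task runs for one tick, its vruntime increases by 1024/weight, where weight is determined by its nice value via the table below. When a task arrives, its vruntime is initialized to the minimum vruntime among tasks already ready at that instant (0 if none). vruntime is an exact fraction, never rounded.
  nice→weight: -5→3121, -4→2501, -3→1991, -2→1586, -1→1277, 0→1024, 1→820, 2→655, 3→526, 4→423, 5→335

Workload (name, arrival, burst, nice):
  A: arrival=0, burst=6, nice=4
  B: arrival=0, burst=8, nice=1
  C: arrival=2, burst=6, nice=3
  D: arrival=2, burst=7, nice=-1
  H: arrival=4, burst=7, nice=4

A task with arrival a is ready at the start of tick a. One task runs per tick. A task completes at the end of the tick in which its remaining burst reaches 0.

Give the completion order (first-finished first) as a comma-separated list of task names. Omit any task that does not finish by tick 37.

completion order = D, B, C, A, H

t=0: vr[A=0 B=0] → run A
t=1: vr[A=1024/423 B=0] → run B
t=2: vr[A=1024/423 B=256/205 C=256/205 D=256/205] → run B
t=3: vr[A=1024/423 B=512/205 C=256/205 D=256/205] → run C
t=4: vr[A=1024/423 B=512/205 C=172288/53915 D=256/205 H=256/205] → run D
t=5: vr[A=1024/423 B=512/205 C=172288/53915 D=536832/261785 H=256/205] → run H
t=6: vr[A=1024/423 B=512/205 C=172288/53915 D=536832/261785 H=318208/86715] → run D
t=7: vr[A=1024/423 B=512/205 C=172288/53915 D=746752/261785 H=318208/86715] → run A
t=8: vr[A=2048/423 B=512/205 C=172288/53915 D=746752/261785 H=318208/86715] → run B
t=9: vr[A=2048/423 B=768/205 C=172288/53915 D=746752/261785 H=318208/86715] → run D
t=10: vr[A=2048/423 B=768/205 C=172288/53915 D=956672/261785 H=318208/86715] → run C
t=11: vr[A=2048/423 B=768/205 C=277248/53915 D=956672/261785 H=318208/86715] → run D
t=12: vr[A=2048/423 B=768/205 C=277248/53915 D=1166592/261785 H=318208/86715] → run H
t=13: vr[A=2048/423 B=768/205 C=277248/53915 D=1166592/261785 H=528128/86715] → run B
t=14: vr[A=2048/423 B=1024/205 C=277248/53915 D=1166592/261785 H=528128/86715] → run D
t=15: vr[A=2048/423 B=1024/205 C=277248/53915 D=1376512/261785 H=528128/86715] → run A
t=16: vr[A=1024/141 B=1024/205 C=277248/53915 D=1376512/261785 H=528128/86715] → run B
t=17: vr[A=1024/141 B=256/41 C=277248/53915 D=1376512/261785 H=528128/86715] → run C
t=18: vr[A=1024/141 B=256/41 C=382208/53915 D=1376512/261785 H=528128/86715] → run D
t=19: vr[A=1024/141 B=256/41 C=382208/53915 D=1586432/261785 H=528128/86715] → run D
t=20: vr[A=1024/141 B=256/41 C=382208/53915 H=528128/86715] → run H
t=21: vr[A=1024/141 B=256/41 C=382208/53915 H=246016/28905] → run B
t=22: vr[A=1024/141 B=1536/205 C=382208/53915 H=246016/28905] → run C
t=23: vr[A=1024/141 B=1536/205 C=487168/53915 H=246016/28905] → run A
t=24: vr[A=4096/423 B=1536/205 C=487168/53915 H=246016/28905] → run B
t=25: vr[A=4096/423 B=1792/205 C=487168/53915 H=246016/28905] → run H
t=26: vr[A=4096/423 B=1792/205 C=487168/53915 H=947968/86715] → run B
t=27: vr[A=4096/423 C=487168/53915 H=947968/86715] → run C
t=28: vr[A=4096/423 C=592128/53915 H=947968/86715] → run A
t=29: vr[A=5120/423 C=592128/53915 H=947968/86715] → run H
t=30: vr[A=5120/423 C=592128/53915 H=1157888/86715] → run C
t=31: vr[A=5120/423 H=1157888/86715] → run A
t=32: vr[H=1157888/86715] → run H
t=33: vr[H=455936/28905] → run H
t=34: (idle)
t=35: (idle)
t=36: (idle)
t=37: (idle)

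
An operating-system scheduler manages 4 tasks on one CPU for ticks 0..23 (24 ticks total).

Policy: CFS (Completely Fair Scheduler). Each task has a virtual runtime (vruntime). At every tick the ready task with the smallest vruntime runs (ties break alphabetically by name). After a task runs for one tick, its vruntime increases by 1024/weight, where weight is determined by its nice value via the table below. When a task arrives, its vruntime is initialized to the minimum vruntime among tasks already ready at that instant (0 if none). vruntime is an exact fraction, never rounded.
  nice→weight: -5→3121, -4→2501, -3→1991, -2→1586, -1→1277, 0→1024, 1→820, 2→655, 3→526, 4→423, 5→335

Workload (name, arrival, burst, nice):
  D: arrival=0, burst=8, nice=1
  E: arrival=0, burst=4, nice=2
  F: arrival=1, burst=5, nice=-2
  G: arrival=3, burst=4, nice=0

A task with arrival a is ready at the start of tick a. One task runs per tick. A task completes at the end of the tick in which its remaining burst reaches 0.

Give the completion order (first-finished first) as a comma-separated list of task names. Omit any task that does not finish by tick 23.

t=0: vr[D=0 E=0] → run D
t=1: vr[D=256/205 E=0 F=0] → run E
t=2: vr[D=256/205 E=1024/655 F=0] → run F
t=3: vr[D=256/205 E=1024/655 F=512/793 G=512/793] → run F
t=4: vr[D=256/205 E=1024/655 F=1024/793 G=512/793] → run G
t=5: vr[D=256/205 E=1024/655 F=1024/793 G=1305/793] → run D
t=6: vr[D=512/205 E=1024/655 F=1024/793 G=1305/793] → run F
t=7: vr[D=512/205 E=1024/655 F=1536/793 G=1305/793] → run E
t=8: vr[D=512/205 E=2048/655 F=1536/793 G=1305/793] → run G
t=9: vr[D=512/205 E=2048/655 F=1536/793 G=2098/793] → run F
t=10: vr[D=512/205 E=2048/655 F=2048/793 G=2098/793] → run D
t=11: vr[D=768/205 E=2048/655 F=2048/793 G=2098/793] → run F
t=12: vr[D=768/205 E=2048/655 G=2098/793] → run G
t=13: vr[D=768/205 E=2048/655 G=2891/793] → run E
t=14: vr[D=768/205 E=3072/655 G=2891/793] → run G
t=15: vr[D=768/205 E=3072/655] → run D
t=16: vr[D=1024/205 E=3072/655] → run E
t=17: vr[D=1024/205] → run D
t=18: vr[D=256/41] → run D
t=19: vr[D=1536/205] → run D
t=20: vr[D=1792/205] → run D
t=21: (idle)
t=22: (idle)
t=23: (idle)

completion order = F, G, E, D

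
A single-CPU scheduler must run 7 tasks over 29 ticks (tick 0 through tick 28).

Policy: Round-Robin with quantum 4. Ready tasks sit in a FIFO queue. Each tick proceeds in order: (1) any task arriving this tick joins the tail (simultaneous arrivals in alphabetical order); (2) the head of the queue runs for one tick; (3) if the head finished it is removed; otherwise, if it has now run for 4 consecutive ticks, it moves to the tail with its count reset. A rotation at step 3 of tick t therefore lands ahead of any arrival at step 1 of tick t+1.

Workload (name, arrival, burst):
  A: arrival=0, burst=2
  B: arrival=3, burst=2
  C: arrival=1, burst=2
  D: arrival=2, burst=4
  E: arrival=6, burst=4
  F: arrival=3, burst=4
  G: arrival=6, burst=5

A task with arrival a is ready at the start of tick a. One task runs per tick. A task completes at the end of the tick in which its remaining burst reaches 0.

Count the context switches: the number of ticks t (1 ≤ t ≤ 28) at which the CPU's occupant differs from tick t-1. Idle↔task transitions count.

context switches = 7

t=0: queue=[A] q_used=0 → run A
t=1: queue=[A,C] q_used=1 → run A
t=2: queue=[C,D] q_used=0 → run C
t=3: queue=[C,D,B,F] q_used=1 → run C
t=4: queue=[D,B,F] q_used=0 → run D
t=5: queue=[D,B,F] q_used=1 → run D
t=6: queue=[D,B,F,E,G] q_used=2 → run D
t=7: queue=[D,B,F,E,G] q_used=3 → run D
t=8: queue=[B,F,E,G] q_used=0 → run B
t=9: queue=[B,F,E,G] q_used=1 → run B
t=10: queue=[F,E,G] q_used=0 → run F
t=11: queue=[F,E,G] q_used=1 → run F
t=12: queue=[F,E,G] q_used=2 → run F
t=13: queue=[F,E,G] q_used=3 → run F
t=14: queue=[E,G] q_used=0 → run E
t=15: queue=[E,G] q_used=1 → run E
t=16: queue=[E,G] q_used=2 → run E
t=17: queue=[E,G] q_used=3 → run E
t=18: queue=[G] q_used=0 → run G
t=19: queue=[G] q_used=1 → run G
t=20: queue=[G] q_used=2 → run G
t=21: queue=[G] q_used=3 → run G
t=22: queue=[G] q_used=0 → run G
t=23: (idle)
t=24: (idle)
t=25: (idle)
t=26: (idle)
t=27: (idle)
t=28: (idle)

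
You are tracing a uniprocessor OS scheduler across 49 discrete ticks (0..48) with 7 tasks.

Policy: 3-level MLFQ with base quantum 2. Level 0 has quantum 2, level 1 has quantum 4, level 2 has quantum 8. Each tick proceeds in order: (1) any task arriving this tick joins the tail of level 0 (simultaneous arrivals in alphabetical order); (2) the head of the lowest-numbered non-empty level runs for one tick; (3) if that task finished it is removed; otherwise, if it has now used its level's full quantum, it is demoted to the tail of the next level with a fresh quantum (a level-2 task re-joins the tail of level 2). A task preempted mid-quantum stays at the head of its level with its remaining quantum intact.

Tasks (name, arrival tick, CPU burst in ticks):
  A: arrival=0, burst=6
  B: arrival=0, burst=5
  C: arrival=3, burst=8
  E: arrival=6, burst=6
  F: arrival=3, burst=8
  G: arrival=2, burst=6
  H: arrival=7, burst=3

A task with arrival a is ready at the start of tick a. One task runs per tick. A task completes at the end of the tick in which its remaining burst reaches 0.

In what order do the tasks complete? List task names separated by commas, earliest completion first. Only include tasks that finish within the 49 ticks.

t=0: L0/L1/L2 = AB/-/- → run A
t=1: L0/L1/L2 = AB/-/- → run A
t=2: L0/L1/L2 = BG/A/- → run B
t=3: L0/L1/L2 = BGCF/A/- → run B
t=4: L0/L1/L2 = GCF/AB/- → run G
t=5: L0/L1/L2 = GCF/AB/- → run G
t=6: L0/L1/L2 = CFE/ABG/- → run C
t=7: L0/L1/L2 = CFEH/ABG/- → run C
t=8: L0/L1/L2 = FEH/ABGC/- → run F
t=9: L0/L1/L2 = FEH/ABGC/- → run F
t=10: L0/L1/L2 = EH/ABGCF/- → run E
t=11: L0/L1/L2 = EH/ABGCF/- → run E
t=12: L0/L1/L2 = H/ABGCFE/- → run H
t=13: L0/L1/L2 = H/ABGCFE/- → run H
t=14: L0/L1/L2 = -/ABGCFEH/- → run A
t=15: L0/L1/L2 = -/ABGCFEH/- → run A
t=16: L0/L1/L2 = -/ABGCFEH/- → run A
t=17: L0/L1/L2 = -/ABGCFEH/- → run A
t=18: L0/L1/L2 = -/BGCFEH/- → run B
t=19: L0/L1/L2 = -/BGCFEH/- → run B
t=20: L0/L1/L2 = -/BGCFEH/- → run B
t=21: L0/L1/L2 = -/GCFEH/- → run G
t=22: L0/L1/L2 = -/GCFEH/- → run G
t=23: L0/L1/L2 = -/GCFEH/- → run G
t=24: L0/L1/L2 = -/GCFEH/- → run G
t=25: L0/L1/L2 = -/CFEH/- → run C
t=26: L0/L1/L2 = -/CFEH/- → run C
t=27: L0/L1/L2 = -/CFEH/- → run C
t=28: L0/L1/L2 = -/CFEH/- → run C
t=29: L0/L1/L2 = -/FEH/C → run F
t=30: L0/L1/L2 = -/FEH/C → run F
t=31: L0/L1/L2 = -/FEH/C → run F
t=32: L0/L1/L2 = -/FEH/C → run F
t=33: L0/L1/L2 = -/EH/CF → run E
t=34: L0/L1/L2 = -/EH/CF → run E
t=35: L0/L1/L2 = -/EH/CF → run E
t=36: L0/L1/L2 = -/EH/CF → run E
t=37: L0/L1/L2 = -/H/CF → run H
t=38: L0/L1/L2 = -/-/CF → run C
t=39: L0/L1/L2 = -/-/CF → run C
t=40: L0/L1/L2 = -/-/F → run F
t=41: L0/L1/L2 = -/-/F → run F
t=42: (idle)
t=43: (idle)
t=44: (idle)
t=45: (idle)
t=46: (idle)
t=47: (idle)
t=48: (idle)

completion order = A, B, G, E, H, C, F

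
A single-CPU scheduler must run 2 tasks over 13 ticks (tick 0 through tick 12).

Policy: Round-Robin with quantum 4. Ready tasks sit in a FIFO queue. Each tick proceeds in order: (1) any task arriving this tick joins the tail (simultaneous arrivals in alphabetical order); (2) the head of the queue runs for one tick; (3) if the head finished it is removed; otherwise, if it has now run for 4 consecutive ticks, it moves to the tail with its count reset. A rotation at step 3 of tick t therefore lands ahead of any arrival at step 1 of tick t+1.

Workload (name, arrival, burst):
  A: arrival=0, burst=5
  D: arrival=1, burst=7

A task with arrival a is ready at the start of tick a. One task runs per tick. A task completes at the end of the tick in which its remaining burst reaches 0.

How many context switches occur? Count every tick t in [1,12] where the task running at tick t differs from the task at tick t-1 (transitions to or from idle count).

context switches = 4

t=0: queue=[A] q_used=0 → run A
t=1: queue=[A,D] q_used=1 → run A
t=2: queue=[A,D] q_used=2 → run A
t=3: queue=[A,D] q_used=3 → run A
t=4: queue=[D,A] q_used=0 → run D
t=5: queue=[D,A] q_used=1 → run D
t=6: queue=[D,A] q_used=2 → run D
t=7: queue=[D,A] q_used=3 → run D
t=8: queue=[A,D] q_used=0 → run A
t=9: queue=[D] q_used=0 → run D
t=10: queue=[D] q_used=1 → run D
t=11: queue=[D] q_used=2 → run D
t=12: (idle)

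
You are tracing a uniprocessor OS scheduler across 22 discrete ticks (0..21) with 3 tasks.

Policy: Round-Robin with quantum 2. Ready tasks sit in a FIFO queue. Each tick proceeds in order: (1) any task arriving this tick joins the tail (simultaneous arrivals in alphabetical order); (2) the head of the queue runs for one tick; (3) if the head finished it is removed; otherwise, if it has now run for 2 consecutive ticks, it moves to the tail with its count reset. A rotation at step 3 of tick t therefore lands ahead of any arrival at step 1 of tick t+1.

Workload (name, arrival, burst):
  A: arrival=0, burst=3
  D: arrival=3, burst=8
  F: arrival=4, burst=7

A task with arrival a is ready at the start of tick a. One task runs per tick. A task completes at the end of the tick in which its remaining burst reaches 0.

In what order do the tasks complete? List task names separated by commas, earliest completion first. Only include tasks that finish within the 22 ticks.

completion order = A, D, F

t=0: queue=[A] q_used=0 → run A
t=1: queue=[A] q_used=1 → run A
t=2: queue=[A] q_used=0 → run A
t=3: queue=[D] q_used=0 → run D
t=4: queue=[D,F] q_used=1 → run D
t=5: queue=[F,D] q_used=0 → run F
t=6: queue=[F,D] q_used=1 → run F
t=7: queue=[D,F] q_used=0 → run D
t=8: queue=[D,F] q_used=1 → run D
t=9: queue=[F,D] q_used=0 → run F
t=10: queue=[F,D] q_used=1 → run F
t=11: queue=[D,F] q_used=0 → run D
t=12: queue=[D,F] q_used=1 → run D
t=13: queue=[F,D] q_used=0 → run F
t=14: queue=[F,D] q_used=1 → run F
t=15: queue=[D,F] q_used=0 → run D
t=16: queue=[D,F] q_used=1 → run D
t=17: queue=[F] q_used=0 → run F
t=18: (idle)
t=19: (idle)
t=20: (idle)
t=21: (idle)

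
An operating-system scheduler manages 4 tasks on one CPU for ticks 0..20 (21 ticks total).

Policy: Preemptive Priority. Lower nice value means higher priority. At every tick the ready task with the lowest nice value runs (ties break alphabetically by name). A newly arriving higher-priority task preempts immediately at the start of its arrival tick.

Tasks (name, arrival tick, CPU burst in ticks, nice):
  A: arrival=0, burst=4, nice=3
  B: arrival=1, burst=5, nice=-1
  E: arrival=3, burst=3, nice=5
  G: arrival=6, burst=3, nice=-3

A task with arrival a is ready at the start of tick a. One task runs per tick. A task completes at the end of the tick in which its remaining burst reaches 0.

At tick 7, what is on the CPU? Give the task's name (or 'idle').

t=0: ready={A} → run A
t=1: ready={A,B} → run B
t=2: ready={A,B} → run B
t=3: ready={A,B,E} → run B
t=4: ready={A,B,E} → run B
t=5: ready={A,B,E} → run B
t=6: ready={A,E,G} → run G
t=7: ready={A,E,G} → run G
t=8: ready={A,E,G} → run G
t=9: ready={A,E} → run A
t=10: ready={A,E} → run A
t=11: ready={A,E} → run A
t=12: ready={E} → run E
t=13: ready={E} → run E
t=14: ready={E} → run E
t=15: (idle)
t=16: (idle)
t=17: (idle)
t=18: (idle)
t=19: (idle)
t=20: (idle)

running at tick 7 = G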